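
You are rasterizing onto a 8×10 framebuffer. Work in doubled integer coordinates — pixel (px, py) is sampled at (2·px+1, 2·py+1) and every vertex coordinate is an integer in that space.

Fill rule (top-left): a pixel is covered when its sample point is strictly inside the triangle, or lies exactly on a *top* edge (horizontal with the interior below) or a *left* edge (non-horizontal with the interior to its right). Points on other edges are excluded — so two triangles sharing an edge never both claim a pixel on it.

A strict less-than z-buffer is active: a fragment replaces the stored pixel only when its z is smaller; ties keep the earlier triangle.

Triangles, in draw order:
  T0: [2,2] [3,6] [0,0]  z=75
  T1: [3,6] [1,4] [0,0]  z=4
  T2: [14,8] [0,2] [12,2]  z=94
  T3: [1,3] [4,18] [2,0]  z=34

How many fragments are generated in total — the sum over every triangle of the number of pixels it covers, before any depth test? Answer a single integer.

T0:
  2·area = 6
  edge (2, 2)→(3, 6): d=(1,4) right/bottom  bias=-1
  edge (3, 6)→(0, 0): d=(-3,-6) top-left  bias=+0
  edge (0, 0)→(2, 2): d=(2,2) right/bottom  bias=-1
    (0,0)@(1, 1): e=[3,3,0] → .  [on edge]
    (1,1)@(3, 3): e=[-3,9,0] → .  [on edge]
    (2,2)@(5, 5): e=[-9,15,0] → .  [on edge]
    (3,3)@(7, 7): e=[-15,21,0] → .  [on edge]
    (4,4)@(9, 9): e=[-21,27,0] → .  [on edge]
    (5,5)@(11, 11): e=[-27,33,0] → .  [on edge]
    (6,6)@(13, 13): e=[-33,39,0] → .  [on edge]
    (7,7)@(15, 15): e=[-39,45,0] → .  [on edge]
  covered (0 px):
    . . . . . . . .
    . . . . . . . .
    . . . . . . . .
    . . . . . . . .
    . . . . . . . .
    . . . . . . . .
    . . . . . . . .
    . . . . . . . .
    . . . . . . . .
    . . . . . . . .
T1:
  2·area = 6
  edge (3, 6)→(1, 4): d=(-2,-2) top-left  bias=+0
  edge (1, 4)→(0, 0): d=(-1,-4) top-left  bias=+0
  edge (0, 0)→(3, 6): d=(3,6) right/bottom  bias=-1
    (0,1)@(1, 3): e=[2,1,3] → X
    (1,1)@(3, 3): e=[6,9,-9] → .
    (0,2)@(1, 5): e=[-2,-1,9] → .
  covered (1 px):
    . . . . . . . .
    X . . . . . . .
    . . . . . . . .
    . . . . . . . .
    . . . . . . . .
    . . . . . . . .
    . . . . . . . .
    . . . . . . . .
    . . . . . . . .
    . . . . . . . .
T2:
  2·area = 72
  edge (14, 8)→(0, 2): d=(-14,-6) top-left  bias=+0
  edge (0, 2)→(12, 2): d=(12,0) top-left  bias=+0
  edge (12, 2)→(14, 8): d=(2,6) right/bottom  bias=-1
    (1,1)@(3, 3): e=[4,12,56] → X
    (2,1)@(5, 3): e=[16,12,44] → X
    (3,1)@(7, 3): e=[28,12,32] → X
    (4,1)@(9, 3): e=[40,12,20] → X
    (5,1)@(11, 3): e=[52,12,8] → X
    (6,1)@(13, 3): e=[64,12,-4] → .
    (1,2)@(3, 5): e=[-24,36,60] → .
    (2,2)@(5, 5): e=[-12,36,48] → .
    (3,2)@(7, 5): e=[0,36,36] → X  [on edge]
    (6,2)@(13, 5): e=[36,36,0] → .  [on edge]
    (3,3)@(7, 7): e=[-28,60,40] → .
    (4,3)@(9, 7): e=[-16,60,28] → .
    (7,5)@(15, 11): e=[-36,108,0] → .  [on edge]
  covered (9 px):
    . . . . . . . .
    . X X X X X . .
    . . . X X X . .
    . . . . . . X .
    . . . . . . . .
    . . . . . . . .
    . . . . . . . .
    . . . . . . . .
    . . . . . . . .
    . . . . . . . .
T3:
  2·area = 24  (B↔C swapped to make it positive)
  edge (1, 3)→(2, 0): d=(1,-3) top-left  bias=+0
  edge (2, 0)→(4, 18): d=(2,18) right/bottom  bias=-1
  edge (4, 18)→(1, 3): d=(-3,-15) top-left  bias=+0
    (0,1)@(1, 3): e=[0,24,0] → X  [on edge]
    (1,1)@(3, 3): e=[6,-12,30] → .
    (0,2)@(1, 5): e=[2,28,-6] → .
    (1,4)@(3, 9): e=[12,0,12] → .  [on edge]
    (1,5)@(3, 11): e=[14,4,6] → X
    (2,5)@(5, 11): e=[20,-32,36] → .
    (1,6)@(3, 13): e=[16,8,0] → X  [on edge]
    (2,6)@(5, 13): e=[22,-28,30] → .
    (1,7)@(3, 15): e=[18,12,-6] → .
  covered (3 px):
    . . . . . . . .
    X . . . . . . .
    . . . . . . . .
    . . . . . . . .
    . . . . . . . .
    . X . . . . . .
    . X . . . . . .
    . . . . . . . .
    . . . . . . . .
    . . . . . . . .

Answer: 13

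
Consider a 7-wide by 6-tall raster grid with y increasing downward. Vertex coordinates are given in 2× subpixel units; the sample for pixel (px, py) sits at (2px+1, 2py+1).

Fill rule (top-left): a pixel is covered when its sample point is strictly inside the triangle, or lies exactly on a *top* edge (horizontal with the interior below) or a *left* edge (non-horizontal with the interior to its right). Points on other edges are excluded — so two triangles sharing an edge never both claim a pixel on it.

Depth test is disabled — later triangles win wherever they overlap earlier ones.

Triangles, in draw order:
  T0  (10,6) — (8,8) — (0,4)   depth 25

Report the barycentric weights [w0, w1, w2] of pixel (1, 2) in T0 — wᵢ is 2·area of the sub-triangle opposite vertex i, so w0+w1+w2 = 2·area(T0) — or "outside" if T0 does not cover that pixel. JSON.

T0:
  2·area = 24
  edge (10, 6)→(8, 8): d=(-2,2) right/bottom  bias=-1
  edge (8, 8)→(0, 4): d=(-8,-4) top-left  bias=+0
  edge (0, 4)→(10, 6): d=(10,2) right/bottom  bias=-1
    (6,1)@(13, 3): e=[0,60,-36] → ·  [on edge]
    (1,2)@(3, 5): e=[16,4,4] → #
    (2,2)@(5, 5): e=[12,12,0] → ·  [on edge]
    (5,2)@(11, 5): e=[0,36,-12] → ·  [on edge]
    (1,3)@(3, 7): e=[12,-12,24] → ·
    (3,3)@(7, 7): e=[4,4,16] → #
    (4,3)@(9, 7): e=[0,12,12] → ·  [on edge]
    (3,4)@(7, 9): e=[0,-12,36] → ·  [on edge]
    (2,5)@(5, 11): e=[0,-36,60] → ·  [on edge]
  covered (2 px):
    · · · · · · ·
    · · · · · · ·
    · # · · · · ·
    · · · # · · ·
    · · · · · · ·
    · · · · · · ·

Final: [4,4,16]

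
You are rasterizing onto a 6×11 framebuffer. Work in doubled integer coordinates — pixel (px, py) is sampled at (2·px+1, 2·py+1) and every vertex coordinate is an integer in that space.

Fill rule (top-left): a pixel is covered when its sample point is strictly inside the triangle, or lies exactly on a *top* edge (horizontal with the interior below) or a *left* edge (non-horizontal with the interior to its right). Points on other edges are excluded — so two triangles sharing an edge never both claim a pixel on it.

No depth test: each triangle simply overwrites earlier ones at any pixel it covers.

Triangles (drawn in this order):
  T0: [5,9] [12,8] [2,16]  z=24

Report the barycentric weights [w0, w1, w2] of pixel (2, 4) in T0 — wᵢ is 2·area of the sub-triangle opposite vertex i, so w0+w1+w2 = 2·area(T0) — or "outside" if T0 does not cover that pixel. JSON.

T0:
  2·area = 46
  edge (5, 9)→(12, 8): d=(7,-1) top-left  bias=+0
  edge (12, 8)→(2, 16): d=(-10,8) right/bottom  bias=-1
  edge (2, 16)→(5, 9): d=(3,-7) top-left  bias=+0
    (2,4)@(5, 9): e=[0,46,0] → X  [on edge]
    (3,4)@(7, 9): e=[2,30,14] → X
    (4,4)@(9, 9): e=[4,14,28] → X
    (5,4)@(11, 9): e=[6,-2,42] → .
    (2,5)@(5, 11): e=[14,26,6] → X
    (4,5)@(9, 11): e=[18,-6,34] → .
    (2,6)@(5, 13): e=[28,6,12] → X
    (3,6)@(7, 13): e=[30,-10,26] → .
    (1,7)@(3, 15): e=[40,2,4] → X
    (2,7)@(5, 15): e=[42,-14,18] → .
    (1,8)@(3, 17): e=[54,-18,10] → .
  covered (7 px):
    . . . . . .
    . . . . . .
    . . . . . .
    . . . . . .
    . . X X X .
    . . X X . .
    . . X . . .
    . X . . . .
    . . . . . .
    . . . . . .
    . . . . . .

Result: [46,0,0]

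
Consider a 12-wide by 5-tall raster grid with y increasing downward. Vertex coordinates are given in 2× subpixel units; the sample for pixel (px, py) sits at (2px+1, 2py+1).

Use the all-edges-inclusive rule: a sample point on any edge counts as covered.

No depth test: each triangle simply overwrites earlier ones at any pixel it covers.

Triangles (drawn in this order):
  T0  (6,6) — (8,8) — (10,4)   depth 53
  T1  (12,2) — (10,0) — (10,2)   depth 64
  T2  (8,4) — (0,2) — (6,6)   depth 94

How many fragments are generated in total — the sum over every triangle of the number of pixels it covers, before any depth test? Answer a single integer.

T0:
  2·area = 12  (B↔C swapped to make it positive)
  edge (6, 6)→(10, 4): d=(4,-2) inclusive
  edge (10, 4)→(8, 8): d=(-2,4) inclusive
  edge (8, 8)→(6, 6): d=(-2,-2) inclusive
    (0,0)@(1, 1): e=[-30,42,0] → ·  [on edge]
    (1,1)@(3, 3): e=[-18,30,0] → ·  [on edge]
    (2,2)@(5, 5): e=[-6,18,0] → ·  [on edge]
    (4,2)@(9, 5): e=[2,2,8] → #
    (5,2)@(11, 5): e=[6,-6,12] → ·
    (3,3)@(7, 7): e=[6,6,0] → #  [on edge]
    (4,3)@(9, 7): e=[10,-2,4] → ·
    (3,4)@(7, 9): e=[14,2,-4] → ·
    (4,4)@(9, 9): e=[18,-6,0] → ·  [on edge]
  covered (2 px):
    · · · · · · · · · · · ·
    · · · · · · · · · · · ·
    · · · · # · · · · · · ·
    · · · # · · · · · · · ·
    · · · · · · · · · · · ·
T1:
  2·area = 4  (B↔C swapped to make it positive)
  edge (12, 2)→(10, 2): d=(-2,0) inclusive
  edge (10, 2)→(10, 0): d=(0,-2) inclusive
  edge (10, 0)→(12, 2): d=(2,2) inclusive
    (5,0)@(11, 1): e=[2,2,0] → #  [on edge]
    (6,0)@(13, 1): e=[2,6,-4] → ·
    (5,1)@(11, 3): e=[-2,2,4] → ·
    (6,1)@(13, 3): e=[-2,6,0] → ·  [on edge]
    (7,2)@(15, 5): e=[-6,10,0] → ·  [on edge]
    (8,3)@(17, 7): e=[-10,14,0] → ·  [on edge]
    (9,4)@(19, 9): e=[-14,18,0] → ·  [on edge]
  covered (1 px):
    · · · · · # · · · · · ·
    · · · · · · · · · · · ·
    · · · · · · · · · · · ·
    · · · · · · · · · · · ·
    · · · · · · · · · · · ·
T2:
  2·area = 20  (B↔C swapped to make it positive)
  edge (8, 4)→(6, 6): d=(-2,2) inclusive
  edge (6, 6)→(0, 2): d=(-6,-4) inclusive
  edge (0, 2)→(8, 4): d=(8,2) inclusive
    (5,0)@(11, 1): e=[0,50,-30] → ·  [on edge]
    (1,1)@(3, 3): e=[12,6,2] → #
    (2,1)@(5, 3): e=[8,14,-2] → ·
    (4,1)@(9, 3): e=[0,30,-10] → ·  [on edge]
    (1,2)@(3, 5): e=[8,-6,18] → ·
    (2,2)@(5, 5): e=[4,2,14] → #
    (3,2)@(7, 5): e=[0,10,10] → #  [on edge]
    (4,2)@(9, 5): e=[-4,18,6] → ·
    (2,3)@(5, 7): e=[0,-10,30] → ·  [on edge]
    (3,3)@(7, 7): e=[-4,-2,26] → ·
    (1,4)@(3, 9): e=[0,-30,50] → ·  [on edge]
  covered (3 px):
    · · · · · · · · · · · ·
    · # · · · · · · · · · ·
    · · # # · · · · · · · ·
    · · · · · · · · · · · ·
    · · · · · · · · · · · ·

Answer: 6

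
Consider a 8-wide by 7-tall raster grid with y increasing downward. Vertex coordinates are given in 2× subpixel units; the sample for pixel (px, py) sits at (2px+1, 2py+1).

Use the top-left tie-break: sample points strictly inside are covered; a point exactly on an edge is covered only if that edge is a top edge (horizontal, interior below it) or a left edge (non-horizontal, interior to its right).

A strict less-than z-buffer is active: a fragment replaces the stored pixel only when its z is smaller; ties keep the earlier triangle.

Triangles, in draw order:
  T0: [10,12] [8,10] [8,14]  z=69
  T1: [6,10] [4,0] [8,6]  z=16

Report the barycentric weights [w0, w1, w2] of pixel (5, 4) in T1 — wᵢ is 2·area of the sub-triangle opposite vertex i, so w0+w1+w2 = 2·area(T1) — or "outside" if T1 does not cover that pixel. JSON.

T0:
  2·area = 8  (B↔C swapped to make it positive)
  edge (10, 12)→(8, 14): d=(-2,2) right/bottom  bias=-1
  edge (8, 14)→(8, 10): d=(0,-4) top-left  bias=+0
  edge (8, 10)→(10, 12): d=(2,2) right/bottom  bias=-1
    (0,1)@(1, 3): e=[36,-28,0] → ·  [on edge]
    (1,2)@(3, 5): e=[28,-20,0] → ·  [on edge]
    (2,3)@(5, 7): e=[20,-12,0] → ·  [on edge]
    (7,3)@(15, 7): e=[0,28,-20] → ·  [on edge]
    (3,4)@(7, 9): e=[12,-4,0] → ·  [on edge]
    (6,4)@(13, 9): e=[0,20,-12] → ·  [on edge]
    (4,5)@(9, 11): e=[4,4,0] → ·  [on edge]
    (5,5)@(11, 11): e=[0,12,-4] → ·  [on edge]
    (4,6)@(9, 13): e=[0,4,4] → ·  [on edge]
    (5,6)@(11, 13): e=[-4,12,0] → ·  [on edge]
  covered (0 px):
    · · · · · · · ·
    · · · · · · · ·
    · · · · · · · ·
    · · · · · · · ·
    · · · · · · · ·
    · · · · · · · ·
    · · · · · · · ·
T1:
  2·area = 28
  edge (6, 10)→(4, 0): d=(-2,-10) top-left  bias=+0
  edge (4, 0)→(8, 6): d=(4,6) right/bottom  bias=-1
  edge (8, 6)→(6, 10): d=(-2,4) right/bottom  bias=-1
    (2,1)@(5, 3): e=[4,6,18] → #
    (3,1)@(7, 3): e=[24,-6,10] → ·
    (2,2)@(5, 5): e=[0,14,14] → #  [on edge]
    (3,2)@(7, 5): e=[20,2,6] → #
    (4,2)@(9, 5): e=[40,-10,-2] → ·
    (2,3)@(5, 7): e=[-4,22,10] → ·
    (3,3)@(7, 7): e=[16,10,2] → #
    (4,3)@(9, 7): e=[36,-2,-6] → ·
    (3,4)@(7, 9): e=[12,18,-2] → ·
  covered (4 px):
    · · · · · · · ·
    · · # · · · · ·
    · · # # · · · ·
    · · · # · · · ·
    · · · · · · · ·
    · · · · · · · ·
    · · · · · · · ·

Final: "outside"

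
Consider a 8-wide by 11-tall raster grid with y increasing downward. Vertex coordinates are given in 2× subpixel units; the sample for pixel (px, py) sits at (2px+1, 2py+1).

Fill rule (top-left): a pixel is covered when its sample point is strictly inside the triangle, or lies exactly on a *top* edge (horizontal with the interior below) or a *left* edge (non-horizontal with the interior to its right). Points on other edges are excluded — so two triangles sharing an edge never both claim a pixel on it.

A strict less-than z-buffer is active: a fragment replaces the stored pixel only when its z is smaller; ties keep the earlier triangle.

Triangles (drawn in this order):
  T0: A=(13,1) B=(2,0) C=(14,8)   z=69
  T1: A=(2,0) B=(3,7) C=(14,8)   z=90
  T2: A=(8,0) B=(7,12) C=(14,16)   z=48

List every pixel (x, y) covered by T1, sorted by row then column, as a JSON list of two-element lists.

T0:
  2·area = 76  (B↔C swapped to make it positive)
  edge (13, 1)→(14, 8): d=(1,7) right/bottom  bias=-1
  edge (14, 8)→(2, 0): d=(-12,-8) top-left  bias=+0
  edge (2, 0)→(13, 1): d=(11,1) right/bottom  bias=-1
    (2,0)@(5, 1): e=[56,12,8] → █
    (3,0)@(7, 1): e=[42,28,6] → █
    (4,0)@(9, 1): e=[28,44,4] → █
    (5,0)@(11, 1): e=[14,60,2] → █
    (6,0)@(13, 1): e=[0,76,0] → ·  [on edge]
    (2,1)@(5, 3): e=[58,-12,30] → ·
    (3,1)@(7, 3): e=[44,4,28] → █
    (6,1)@(13, 3): e=[2,52,22] → █
    (7,1)@(15, 3): e=[-12,68,20] → ·
    (3,2)@(7, 5): e=[46,-20,50] → ·
    (4,2)@(9, 5): e=[32,-4,48] → ·
    (5,2)@(11, 5): e=[18,12,46] → █
    (7,7)@(15, 15): e=[0,-76,152] → ·  [on edge]
  covered (11 px):
    · · █ █ █ █ · ·
    · · · █ █ █ █ ·
    · · · · · █ █ ·
    · · · · · · █ ·
    · · · · · · · ·
    · · · · · · · ·
    · · · · · · · ·
    · · · · · · · ·
    · · · · · · · ·
    · · · · · · · ·
    · · · · · · · ·
T1:
  2·area = 76  (B↔C swapped to make it positive)
  edge (2, 0)→(14, 8): d=(12,8) right/bottom  bias=-1
  edge (14, 8)→(3, 7): d=(-11,-1) top-left  bias=+0
  edge (3, 7)→(2, 0): d=(-1,-7) top-left  bias=+0
    (1,0)@(3, 1): e=[4,66,6] → █
    (2,0)@(5, 1): e=[-12,68,20] → ·
    (1,1)@(3, 3): e=[28,44,4] → █
    (2,1)@(5, 3): e=[12,46,18] → █
    (3,1)@(7, 3): e=[-4,48,32] → ·
    (1,2)@(3, 5): e=[52,22,2] → █
    (3,2)@(7, 5): e=[20,26,30] → █
    (4,2)@(9, 5): e=[4,28,44] → █
    (5,2)@(11, 5): e=[-12,30,58] → ·
    (1,3)@(3, 7): e=[76,0,0] → █  [on edge]
    (5,3)@(11, 7): e=[12,8,56] → █
    (6,3)@(13, 7): e=[-4,10,70] → ·
    (2,10)@(5, 21): e=[228,-152,0] → ·  [on edge]
  covered (12 px):
    · █ · · · · · ·
    · █ █ · · · · ·
    · █ █ █ █ · · ·
    · █ █ █ █ █ · ·
    · · · · · · · ·
    · · · · · · · ·
    · · · · · · · ·
    · · · · · · · ·
    · · · · · · · ·
    · · · · · · · ·
    · · · · · · · ·
T2:
  2·area = 88  (B↔C swapped to make it positive)
  edge (8, 0)→(14, 16): d=(6,16) right/bottom  bias=-1
  edge (14, 16)→(7, 12): d=(-7,-4) top-left  bias=+0
  edge (7, 12)→(8, 0): d=(1,-12) top-left  bias=+0
    (4,1)@(9, 3): e=[2,71,15] → █
    (5,1)@(11, 3): e=[-30,79,39] → ·
    (4,2)@(9, 5): e=[14,57,17] → █
    (5,2)@(11, 5): e=[-18,65,41] → ·
    (4,3)@(9, 7): e=[26,43,19] → █
    (5,3)@(11, 7): e=[-6,51,43] → ·
    (4,4)@(9, 9): e=[38,29,21] → █
    (5,4)@(11, 9): e=[6,37,45] → █
    (6,4)@(13, 9): e=[-26,45,69] → ·
    (4,5)@(9, 11): e=[50,15,23] → █
    (6,5)@(13, 11): e=[-14,31,71] → ·
    (4,6)@(9, 13): e=[62,1,25] → █
  covered (10 px):
    · · · · · · · ·
    · · · · █ · · ·
    · · · · █ · · ·
    · · · · █ · · ·
    · · · · █ █ · ·
    · · · · █ █ · ·
    · · · · █ █ · ·
    · · · · · · █ ·
    · · · · · · · ·
    · · · · · · · ·
    · · · · · · · ·

Final: [[1,0],[1,1],[2,1],[1,2],[2,2],[3,2],[4,2],[1,3],[2,3],[3,3],[4,3],[5,3]]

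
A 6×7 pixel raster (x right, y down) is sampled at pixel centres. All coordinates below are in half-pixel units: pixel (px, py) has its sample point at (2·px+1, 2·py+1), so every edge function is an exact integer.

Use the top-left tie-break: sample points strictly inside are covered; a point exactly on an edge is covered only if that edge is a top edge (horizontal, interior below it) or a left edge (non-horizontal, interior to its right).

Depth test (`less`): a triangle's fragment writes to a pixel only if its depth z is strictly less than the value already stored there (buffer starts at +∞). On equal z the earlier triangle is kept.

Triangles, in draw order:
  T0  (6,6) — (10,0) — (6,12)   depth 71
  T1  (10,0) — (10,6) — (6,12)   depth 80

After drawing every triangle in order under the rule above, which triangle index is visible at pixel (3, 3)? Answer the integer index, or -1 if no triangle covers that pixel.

T0:
  2·area = 24
  edge (6, 6)→(10, 0): d=(4,-6) top-left  bias=+0
  edge (10, 0)→(6, 12): d=(-4,12) right/bottom  bias=-1
  edge (6, 12)→(6, 6): d=(0,-6) top-left  bias=+0
    (4,1)@(9, 3): e=[6,0,18] → ·  [on edge]
    (3,2)@(7, 5): e=[2,16,6] → #
    (4,2)@(9, 5): e=[14,-8,18] → ·
    (3,3)@(7, 7): e=[10,8,6] → #
    (4,3)@(9, 7): e=[22,-16,18] → ·
    (3,4)@(7, 9): e=[18,0,6] → ·  [on edge]
  covered (2 px):
    · · · · · ·
    · · · · · ·
    · · · # · ·
    · · · # · ·
    · · · · · ·
    · · · · · ·
    · · · · · ·
T1:
  2·area = 24
  edge (10, 0)→(10, 6): d=(0,6) right/bottom  bias=-1
  edge (10, 6)→(6, 12): d=(-4,6) right/bottom  bias=-1
  edge (6, 12)→(10, 0): d=(4,-12) top-left  bias=+0
    (4,1)@(9, 3): e=[6,18,0] → #  [on edge]
    (5,1)@(11, 3): e=[-6,6,24] → ·
    (4,2)@(9, 5): e=[6,10,8] → #
    (5,2)@(11, 5): e=[-6,-2,32] → ·
    (4,3)@(9, 7): e=[6,2,16] → #
    (5,3)@(11, 7): e=[-6,-10,40] → ·
    (3,4)@(7, 9): e=[18,6,0] → #  [on edge]
    (4,4)@(9, 9): e=[6,-6,24] → ·
    (3,5)@(7, 11): e=[18,-2,8] → ·
  covered (4 px):
    · · · · · ·
    · · · · # ·
    · · · · # ·
    · · · · # ·
    · · · # · ·
    · · · · · ·
    · · · · · ·

Z-buffer (winner per pixel, '.' = empty):
  . . . . . .
  . . . . 1 .
  . . . 0 1 .
  . . . 0 1 .
  . . . 1 . .
  . . . . . .
  . . . . . .

Final: 0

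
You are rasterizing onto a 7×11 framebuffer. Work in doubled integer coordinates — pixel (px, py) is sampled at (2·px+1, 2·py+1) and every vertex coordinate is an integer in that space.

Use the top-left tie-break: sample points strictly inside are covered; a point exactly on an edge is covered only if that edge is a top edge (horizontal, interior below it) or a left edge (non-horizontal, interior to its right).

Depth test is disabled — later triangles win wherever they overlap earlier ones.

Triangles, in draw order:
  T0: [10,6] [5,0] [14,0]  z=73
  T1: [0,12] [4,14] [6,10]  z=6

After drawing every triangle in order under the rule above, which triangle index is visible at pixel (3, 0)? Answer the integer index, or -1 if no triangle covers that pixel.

T0:
  2·area = 54
  edge (10, 6)→(5, 0): d=(-5,-6) top-left  bias=+0
  edge (5, 0)→(14, 0): d=(9,0) top-left  bias=+0
  edge (14, 0)→(10, 6): d=(-4,6) right/bottom  bias=-1
    (3,0)@(7, 1): e=[7,9,38] → █
    (4,0)@(9, 1): e=[19,9,26] → █
    (5,0)@(11, 1): e=[31,9,14] → █
    (6,0)@(13, 1): e=[43,9,2] → █
    (3,1)@(7, 3): e=[-3,27,30] → ·
    (4,1)@(9, 3): e=[9,27,18] → █
    (6,1)@(13, 3): e=[33,27,-6] → ·
    (4,2)@(9, 5): e=[-1,45,10] → ·
    (5,2)@(11, 5): e=[11,45,-2] → ·
  covered (6 px):
    · · · █ █ █ █
    · · · · █ █ ·
    · · · · · · ·
    · · · · · · ·
    · · · · · · ·
    · · · · · · ·
    · · · · · · ·
    · · · · · · ·
    · · · · · · ·
    · · · · · · ·
    · · · · · · ·
T1:
  2·area = 20  (B↔C swapped to make it positive)
  edge (0, 12)→(6, 10): d=(6,-2) top-left  bias=+0
  edge (6, 10)→(4, 14): d=(-2,4) right/bottom  bias=-1
  edge (4, 14)→(0, 12): d=(-4,-2) top-left  bias=+0
    (4,4)@(9, 9): e=[0,-10,30] → ·  [on edge]
    (1,5)@(3, 11): e=[0,10,10] → █  [on edge]
    (2,5)@(5, 11): e=[4,2,14] → █
    (3,5)@(7, 11): e=[8,-6,18] → ·
    (1,6)@(3, 13): e=[12,6,2] → █
    (2,6)@(5, 13): e=[16,-2,6] → ·
    (1,7)@(3, 15): e=[24,2,-6] → ·
  covered (3 px):
    · · · · · · ·
    · · · · · · ·
    · · · · · · ·
    · · · · · · ·
    · · · · · · ·
    · █ █ · · · ·
    · █ · · · · ·
    · · · · · · ·
    · · · · · · ·
    · · · · · · ·
    · · · · · · ·

Z-buffer (winner per pixel, '.' = empty):
  . . . 0 0 0 0
  . . . . 0 0 .
  . . . . . . .
  . . . . . . .
  . . . . . . .
  . 1 1 . . . .
  . 1 . . . . .
  . . . . . . .
  . . . . . . .
  . . . . . . .
  . . . . . . .

Answer: 0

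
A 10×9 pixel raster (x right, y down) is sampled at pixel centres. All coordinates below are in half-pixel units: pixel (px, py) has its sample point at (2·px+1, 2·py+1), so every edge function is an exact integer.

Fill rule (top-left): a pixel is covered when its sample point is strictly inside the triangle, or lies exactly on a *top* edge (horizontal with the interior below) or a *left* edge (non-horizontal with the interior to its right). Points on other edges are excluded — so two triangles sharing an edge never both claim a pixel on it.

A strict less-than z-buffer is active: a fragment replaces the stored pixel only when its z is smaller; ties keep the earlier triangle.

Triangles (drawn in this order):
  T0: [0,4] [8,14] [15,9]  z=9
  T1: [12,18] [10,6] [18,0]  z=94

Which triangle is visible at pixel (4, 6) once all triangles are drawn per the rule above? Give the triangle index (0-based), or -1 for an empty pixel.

T0:
  2·area = 110  (B↔C swapped to make it positive)
  edge (0, 4)→(15, 9): d=(15,5) right/bottom  bias=-1
  edge (15, 9)→(8, 14): d=(-7,5) right/bottom  bias=-1
  edge (8, 14)→(0, 4): d=(-8,-10) top-left  bias=+0
    (0,2)@(1, 5): e=[10,98,2] → █
    (1,2)@(3, 5): e=[0,88,22] → ·  [on edge]
    (0,3)@(1, 7): e=[40,84,-14] → ·
    (1,3)@(3, 7): e=[30,74,6] → █
    (2,3)@(5, 7): e=[20,64,26] → █
    (3,3)@(7, 7): e=[10,54,46] → █
    (4,3)@(9, 7): e=[0,44,66] → ·  [on edge]
    (1,4)@(3, 9): e=[60,60,-10] → ·
    (2,4)@(5, 9): e=[50,50,10] → █
    (4,4)@(9, 9): e=[30,30,50] → █
    (5,4)@(11, 9): e=[20,20,70] → █
    (6,4)@(13, 9): e=[10,10,90] → █
    (7,4)@(15, 9): e=[0,0,110] → ·  [on edge]
  covered (13 px):
    · · · · · · · · · ·
    · · · · · · · · · ·
    █ · · · · · · · · ·
    · █ █ █ · · · · · ·
    · · █ █ █ █ █ · · ·
    · · · █ █ █ · · · ·
    · · · · █ · · · · ·
    · · · · · · · · · ·
    · · · · · · · · · ·
T1:
  2·area = 108
  edge (12, 18)→(10, 6): d=(-2,-12) top-left  bias=+0
  edge (10, 6)→(18, 0): d=(8,-6) top-left  bias=+0
  edge (18, 0)→(12, 18): d=(-6,18) right/bottom  bias=-1
    (8,0)@(17, 1): e=[94,2,12] → █
    (9,0)@(19, 1): e=[118,14,-24] → ·
    (7,1)@(15, 3): e=[66,6,36] → █
    (8,1)@(17, 3): e=[90,18,0] → ·  [on edge]
    (6,2)@(13, 5): e=[38,10,60] → █
    (8,2)@(17, 5): e=[86,34,-12] → ·
    (5,3)@(11, 7): e=[10,14,84] → █
    (8,3)@(17, 7): e=[82,50,-24] → ·
    (5,4)@(11, 9): e=[6,30,72] → █
    (7,4)@(15, 9): e=[54,54,0] → ·  [on edge]
    (5,5)@(11, 11): e=[2,46,60] → █
    (7,5)@(15, 11): e=[50,70,-12] → ·
    (6,7)@(13, 15): e=[18,90,0] → ·  [on edge]
  covered (12 px):
    · · · · · · · · █ ·
    · · · · · · · █ · ·
    · · · · · · █ █ · ·
    · · · · · █ █ █ · ·
    · · · · · █ █ · · ·
    · · · · · █ █ · · ·
    · · · · · · █ · · ·
    · · · · · · · · · ·
    · · · · · · · · · ·

Z-buffer (winner per pixel, '.' = empty):
  . . . . . . . . 1 .
  . . . . . . . 1 . .
  0 . . . . . 1 1 . .
  . 0 0 0 . 1 1 1 . .
  . . 0 0 0 0 0 . . .
  . . . 0 0 0 1 . . .
  . . . . 0 . 1 . . .
  . . . . . . . . . .
  . . . . . . . . . .

Result: 0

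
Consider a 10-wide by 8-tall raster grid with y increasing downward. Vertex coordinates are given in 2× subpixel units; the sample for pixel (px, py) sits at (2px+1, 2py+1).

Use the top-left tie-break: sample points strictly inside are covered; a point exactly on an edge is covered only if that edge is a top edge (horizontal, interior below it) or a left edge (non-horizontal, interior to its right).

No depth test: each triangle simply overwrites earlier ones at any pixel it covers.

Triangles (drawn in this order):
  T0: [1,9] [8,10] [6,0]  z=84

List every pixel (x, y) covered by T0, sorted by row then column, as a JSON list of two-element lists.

T0:
  2·area = 68  (B↔C swapped to make it positive)
  edge (1, 9)→(6, 0): d=(5,-9) top-left  bias=+0
  edge (6, 0)→(8, 10): d=(2,10) right/bottom  bias=-1
  edge (8, 10)→(1, 9): d=(-7,-1) top-left  bias=+0
    (2,1)@(5, 3): e=[6,16,46] → X
    (3,1)@(7, 3): e=[24,-4,48] → .
    (2,2)@(5, 5): e=[16,20,32] → X
    (3,2)@(7, 5): e=[34,0,34] → .  [on edge]
    (1,3)@(3, 7): e=[8,44,16] → X
    (3,3)@(7, 7): e=[44,4,20] → X
    (4,3)@(9, 7): e=[62,-16,22] → .
    (0,4)@(1, 9): e=[0,68,0] → X  [on edge]
    (4,4)@(9, 9): e=[72,-12,8] → .
    (0,5)@(1, 11): e=[10,72,-14] → .
    (1,5)@(3, 11): e=[28,52,-12] → .
    (2,5)@(5, 11): e=[46,32,-10] → .
    (7,5)@(15, 11): e=[136,-68,0] → .  [on edge]
    (4,7)@(9, 15): e=[102,0,-34] → .  [on edge]
  covered (9 px):
    . . . . . . . . . .
    . . X . . . . . . .
    . . X . . . . . . .
    . X X X . . . . . .
    X X X X . . . . . .
    . . . . . . . . . .
    . . . . . . . . . .
    . . . . . . . . . .

Answer: [[2,1],[2,2],[1,3],[2,3],[3,3],[0,4],[1,4],[2,4],[3,4]]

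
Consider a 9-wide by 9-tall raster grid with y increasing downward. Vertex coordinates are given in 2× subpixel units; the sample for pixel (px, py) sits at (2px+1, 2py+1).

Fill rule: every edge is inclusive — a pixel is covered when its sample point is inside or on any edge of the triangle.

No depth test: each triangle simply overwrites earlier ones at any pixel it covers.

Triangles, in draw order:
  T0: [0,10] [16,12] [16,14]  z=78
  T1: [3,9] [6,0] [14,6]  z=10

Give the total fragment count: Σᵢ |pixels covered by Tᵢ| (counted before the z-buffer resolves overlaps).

T0:
  2·area = 32
  edge (0, 10)→(16, 12): d=(16,2) inclusive
  edge (16, 12)→(16, 14): d=(0,2) inclusive
  edge (16, 14)→(0, 10): d=(-16,-4) inclusive
    (2,5)@(5, 11): e=[6,22,4] → X
    (3,5)@(7, 11): e=[2,18,12] → X
    (4,5)@(9, 11): e=[-2,14,20] → .
    (2,6)@(5, 13): e=[38,22,-28] → .
    (3,6)@(7, 13): e=[34,18,-20] → .
    (6,6)@(13, 13): e=[22,6,4] → X
    (7,6)@(15, 13): e=[18,2,12] → X
    (8,6)@(17, 13): e=[14,-2,20] → .
    (6,7)@(13, 15): e=[54,6,-28] → .
    (7,7)@(15, 15): e=[50,2,-20] → .
  covered (4 px):
    . . . . . . . . .
    . . . . . . . . .
    . . . . . . . . .
    . . . . . . . . .
    . . . . . . . . .
    . . X X . . . . .
    . . . . . . X X .
    . . . . . . . . .
    . . . . . . . . .
T1:
  2·area = 90
  edge (3, 9)→(6, 0): d=(3,-9) inclusive
  edge (6, 0)→(14, 6): d=(8,6) inclusive
  edge (14, 6)→(3, 9): d=(-11,3) inclusive
    (3,0)@(7, 1): e=[12,2,76] → X
    (4,0)@(9, 1): e=[30,-10,70] → .
    (2,1)@(5, 3): e=[0,30,60] → X  [on edge]
    (4,1)@(9, 3): e=[36,6,48] → X
    (5,1)@(11, 3): e=[54,-6,42] → .
    (2,2)@(5, 5): e=[6,46,38] → X
    (5,2)@(11, 5): e=[60,10,20] → X
    (6,2)@(13, 5): e=[78,-2,14] → .
    (2,3)@(5, 7): e=[12,62,16] → X
    (5,3)@(11, 7): e=[66,26,-2] → .
    (1,4)@(3, 9): e=[0,90,0] → X  [on edge]
    (2,4)@(5, 9): e=[18,78,-6] → .
    (0,7)@(1, 15): e=[0,150,-60] → .  [on edge]
  covered (12 px):
    . . . X . . . . .
    . . X X X . . . .
    . . X X X X . . .
    . . X X X . . . .
    . X . . . . . . .
    . . . . . . . . .
    . . . . . . . . .
    . . . . . . . . .
    . . . . . . . . .

Final: 16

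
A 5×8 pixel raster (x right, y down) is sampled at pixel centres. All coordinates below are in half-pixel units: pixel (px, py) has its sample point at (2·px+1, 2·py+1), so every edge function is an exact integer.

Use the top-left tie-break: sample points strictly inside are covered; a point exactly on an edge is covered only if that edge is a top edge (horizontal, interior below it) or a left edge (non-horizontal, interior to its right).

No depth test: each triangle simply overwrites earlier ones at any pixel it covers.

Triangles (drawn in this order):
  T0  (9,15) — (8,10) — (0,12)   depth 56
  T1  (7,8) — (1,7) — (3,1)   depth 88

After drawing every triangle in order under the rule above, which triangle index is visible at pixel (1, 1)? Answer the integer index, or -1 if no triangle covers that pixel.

T0:
  2·area = 42  (B↔C swapped to make it positive)
  edge (9, 15)→(0, 12): d=(-9,-3) top-left  bias=+0
  edge (0, 12)→(8, 10): d=(8,-2) top-left  bias=+0
  edge (8, 10)→(9, 15): d=(1,5) right/bottom  bias=-1
    (3,2)@(7, 5): e=[84,-42,0] → ·  [on edge]
    (2,5)@(5, 11): e=[24,2,16] → █
    (3,5)@(7, 11): e=[30,6,6] → █
    (4,5)@(9, 11): e=[36,10,-4] → ·
    (1,6)@(3, 13): e=[0,14,28] → █  [on edge]
    (4,6)@(9, 13): e=[18,26,-2] → ·
    (1,7)@(3, 15): e=[-18,30,30] → ·
    (2,7)@(5, 15): e=[-12,34,20] → ·
    (3,7)@(7, 15): e=[-6,38,10] → ·
    (4,7)@(9, 15): e=[0,42,0] → ·  [on edge]
  covered (5 px):
    · · · · ·
    · · · · ·
    · · · · ·
    · · · · ·
    · · · · ·
    · · █ █ ·
    · █ █ █ ·
    · · · · ·
T1:
  2·area = 38
  edge (7, 8)→(1, 7): d=(-6,-1) top-left  bias=+0
  edge (1, 7)→(3, 1): d=(2,-6) top-left  bias=+0
  edge (3, 1)→(7, 8): d=(4,7) right/bottom  bias=-1
    (1,0)@(3, 1): e=[38,0,0] → ·  [on edge]
    (1,1)@(3, 3): e=[26,4,8] → █
    (2,1)@(5, 3): e=[28,16,-6] → ·
    (1,2)@(3, 5): e=[14,8,16] → █
    (2,2)@(5, 5): e=[16,20,2] → █
    (3,2)@(7, 5): e=[18,32,-12] → ·
    (0,3)@(1, 7): e=[0,0,38] → █  [on edge]
    (3,3)@(7, 7): e=[6,36,-4] → ·
    (0,4)@(1, 9): e=[-12,4,46] → ·
    (1,4)@(3, 9): e=[-10,16,32] → ·
    (2,4)@(5, 9): e=[-8,28,18] → ·
  covered (6 px):
    · · · · ·
    · █ · · ·
    · █ █ · ·
    █ █ █ · ·
    · · · · ·
    · · · · ·
    · · · · ·
    · · · · ·

Z-buffer (winner per pixel, '.' = empty):
  . . . . .
  . 1 . . .
  . 1 1 . .
  1 1 1 . .
  . . . . .
  . . 0 0 .
  . 0 0 0 .
  . . . . .

Answer: 1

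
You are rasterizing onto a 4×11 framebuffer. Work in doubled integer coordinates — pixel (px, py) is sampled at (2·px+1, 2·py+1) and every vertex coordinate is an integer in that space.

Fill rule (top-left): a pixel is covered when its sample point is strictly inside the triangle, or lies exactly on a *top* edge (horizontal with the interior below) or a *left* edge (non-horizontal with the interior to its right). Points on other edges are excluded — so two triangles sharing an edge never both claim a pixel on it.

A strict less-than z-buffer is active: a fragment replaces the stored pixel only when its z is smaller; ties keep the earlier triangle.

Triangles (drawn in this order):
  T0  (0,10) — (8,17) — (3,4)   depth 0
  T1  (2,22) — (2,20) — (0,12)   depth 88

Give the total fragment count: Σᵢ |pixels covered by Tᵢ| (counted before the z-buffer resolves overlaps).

T0:
  2·area = 69  (B↔C swapped to make it positive)
  edge (0, 10)→(3, 4): d=(3,-6) top-left  bias=+0
  edge (3, 4)→(8, 17): d=(5,13) right/bottom  bias=-1
  edge (8, 17)→(0, 10): d=(-8,-7) top-left  bias=+0
    (1,2)@(3, 5): e=[3,5,61] → #
    (2,2)@(5, 5): e=[15,-21,75] → ·
    (1,3)@(3, 7): e=[9,15,45] → #
    (2,3)@(5, 7): e=[21,-11,59] → ·
    (0,4)@(1, 9): e=[3,51,15] → #
    (2,4)@(5, 9): e=[27,-1,43] → ·
    (0,5)@(1, 11): e=[9,61,-1] → ·
    (1,5)@(3, 11): e=[21,35,13] → #
    (2,5)@(5, 11): e=[33,9,27] → #
    (3,5)@(7, 11): e=[45,-17,41] → ·
    (1,6)@(3, 13): e=[27,45,-3] → ·
    (2,6)@(5, 13): e=[39,19,11] → #
  covered (8 px):
    · · · ·
    · · · ·
    · # · ·
    · # · ·
    # # · ·
    · # # ·
    · · # ·
    · · · #
    · · · ·
    · · · ·
    · · · ·
T1:
  2·area = 4  (B↔C swapped to make it positive)
  edge (2, 22)→(0, 12): d=(-2,-10) top-left  bias=+0
  edge (0, 12)→(2, 20): d=(2,8) right/bottom  bias=-1
  edge (2, 20)→(2, 22): d=(0,2) right/bottom  bias=-1
    (0,8)@(1, 17): e=[0,2,2] → #  [on edge]
    (1,8)@(3, 17): e=[20,-14,-2] → ·
    (0,9)@(1, 19): e=[-4,6,2] → ·
  covered (1 px):
    · · · ·
    · · · ·
    · · · ·
    · · · ·
    · · · ·
    · · · ·
    · · · ·
    · · · ·
    # · · ·
    · · · ·
    · · · ·

Result: 9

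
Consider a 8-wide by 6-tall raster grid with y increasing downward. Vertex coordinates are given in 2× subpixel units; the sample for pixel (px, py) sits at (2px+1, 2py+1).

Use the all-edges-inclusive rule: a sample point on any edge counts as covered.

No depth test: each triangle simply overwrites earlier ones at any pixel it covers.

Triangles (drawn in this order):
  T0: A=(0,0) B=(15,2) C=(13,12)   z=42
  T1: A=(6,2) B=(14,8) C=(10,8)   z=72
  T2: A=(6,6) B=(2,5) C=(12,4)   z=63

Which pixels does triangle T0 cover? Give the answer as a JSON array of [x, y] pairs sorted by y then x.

T0:
  2·area = 154
  edge (0, 0)→(15, 2): d=(15,2) inclusive
  edge (15, 2)→(13, 12): d=(-2,10) inclusive
  edge (13, 12)→(0, 0): d=(-13,-12) inclusive
    (1,0)@(3, 1): e=[9,122,23] → X
    (2,0)@(5, 1): e=[5,102,47] → X
    (3,0)@(7, 1): e=[1,82,71] → X
    (4,0)@(9, 1): e=[-3,62,95] → .
    (1,1)@(3, 3): e=[39,118,-3] → .
    (2,1)@(5, 3): e=[35,98,21] → X
    (4,1)@(9, 3): e=[27,58,69] → X
    (5,1)@(11, 3): e=[23,38,93] → X
    (6,1)@(13, 3): e=[19,18,117] → X
    (7,1)@(15, 3): e=[15,-2,141] → .
    (2,2)@(5, 5): e=[65,94,-5] → .
    (3,2)@(7, 5): e=[61,74,19] → X
  covered (18 px):
    . X X X . . . .
    . . X X X X X .
    . . . X X X X .
    . . . . X X X .
    . . . . . X X .
    . . . . . . X .
T1:
  2·area = 24
  edge (6, 2)→(14, 8): d=(8,6) inclusive
  edge (14, 8)→(10, 8): d=(-4,0) inclusive
  edge (10, 8)→(6, 2): d=(-4,-6) inclusive
    (3,1)@(7, 3): e=[2,20,2] → X
    (4,1)@(9, 3): e=[-10,20,14] → .
    (3,2)@(7, 5): e=[18,12,-6] → .
    (4,2)@(9, 5): e=[6,12,6] → X
    (5,2)@(11, 5): e=[-6,12,18] → .
    (4,3)@(9, 7): e=[22,4,-2] → .
    (5,3)@(11, 7): e=[10,4,10] → X
    (6,3)@(13, 7): e=[-2,4,22] → .
    (5,4)@(11, 9): e=[26,-4,2] → .
  covered (3 px):
    . . . . . . . .
    . . . X . . . .
    . . . . X . . .
    . . . . . X . .
    . . . . . . . .
    . . . . . . . .
T2:
  2·area = 14
  edge (6, 6)→(2, 5): d=(-4,-1) inclusive
  edge (2, 5)→(12, 4): d=(10,-1) inclusive
  edge (12, 4)→(6, 6): d=(-6,2) inclusive
    (7,1)@(15, 3): e=[21,-7,0] → .  [on edge]
    (1,2)@(3, 5): e=[1,1,12] → X
    (2,2)@(5, 5): e=[3,3,8] → X
    (3,2)@(7, 5): e=[5,5,4] → X
    (4,2)@(9, 5): e=[7,7,0] → X  [on edge]
    (5,2)@(11, 5): e=[9,9,-4] → .
    (1,3)@(3, 7): e=[-7,21,0] → .  [on edge]
    (2,3)@(5, 7): e=[-5,23,-4] → .
    (3,3)@(7, 7): e=[-3,25,-8] → .
    (4,3)@(9, 7): e=[-1,27,-12] → .
  covered (4 px):
    . . . . . . . .
    . . . . . . . .
    . X X X X . . .
    . . . . . . . .
    . . . . . . . .
    . . . . . . . .

Final: [[1,0],[2,0],[3,0],[2,1],[3,1],[4,1],[5,1],[6,1],[3,2],[4,2],[5,2],[6,2],[4,3],[5,3],[6,3],[5,4],[6,4],[6,5]]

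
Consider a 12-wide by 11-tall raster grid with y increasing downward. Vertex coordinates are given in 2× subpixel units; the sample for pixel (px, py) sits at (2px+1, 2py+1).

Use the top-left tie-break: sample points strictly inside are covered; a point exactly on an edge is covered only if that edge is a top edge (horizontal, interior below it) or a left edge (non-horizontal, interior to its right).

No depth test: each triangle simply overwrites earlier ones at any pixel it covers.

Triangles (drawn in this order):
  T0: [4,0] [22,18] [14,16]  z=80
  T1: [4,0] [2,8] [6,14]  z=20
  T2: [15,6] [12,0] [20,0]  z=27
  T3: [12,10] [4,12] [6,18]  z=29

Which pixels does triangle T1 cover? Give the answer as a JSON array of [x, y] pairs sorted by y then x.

T0:
  2·area = 108
  edge (4, 0)→(22, 18): d=(18,18) right/bottom  bias=-1
  edge (22, 18)→(14, 16): d=(-8,-2) top-left  bias=+0
  edge (14, 16)→(4, 0): d=(-10,-16) top-left  bias=+0
    (2,0)@(5, 1): e=[0,102,6] → ·  [on edge]
    (3,1)@(7, 3): e=[0,90,18] → ·  [on edge]
    (4,2)@(9, 5): e=[0,78,30] → ·  [on edge]
    (4,3)@(9, 7): e=[36,62,10] → #
    (5,3)@(11, 7): e=[0,66,42] → ·  [on edge]
    (4,4)@(9, 9): e=[72,46,-10] → ·
    (5,4)@(11, 9): e=[36,50,22] → #
    (6,4)@(13, 9): e=[0,54,54] → ·  [on edge]
    (5,5)@(11, 11): e=[72,34,2] → #
    (6,5)@(13, 11): e=[36,38,34] → #
    (7,5)@(15, 11): e=[0,42,66] → ·  [on edge]
    (5,6)@(11, 13): e=[108,18,-18] → ·
    (8,6)@(17, 13): e=[0,30,78] → ·  [on edge]
    (9,7)@(19, 15): e=[0,18,90] → ·  [on edge]
    (10,8)@(21, 17): e=[0,6,102] → ·  [on edge]
    (11,9)@(23, 19): e=[0,-6,114] → ·  [on edge]
  covered (9 px):
    · · · · · · · · · · · ·
    · · · · · · · · · · · ·
    · · · · · · · · · · · ·
    · · · · # · · · · · · ·
    · · · · · # · · · · · ·
    · · · · · # # · · · · ·
    · · · · · · # # · · · ·
    · · · · · · · # # · · ·
    · · · · · · · · · # · ·
    · · · · · · · · · · · ·
    · · · · · · · · · · · ·
T1:
  2·area = 44  (B↔C swapped to make it positive)
  edge (4, 0)→(6, 14): d=(2,14) right/bottom  bias=-1
  edge (6, 14)→(2, 8): d=(-4,-6) top-left  bias=+0
  edge (2, 8)→(4, 0): d=(2,-8) top-left  bias=+0
    (1,2)@(3, 5): e=[24,18,2] → #
    (2,2)@(5, 5): e=[-4,30,18] → ·
    (1,3)@(3, 7): e=[28,10,6] → #
    (2,3)@(5, 7): e=[0,22,22] → ·  [on edge]
    (1,4)@(3, 9): e=[32,2,10] → #
    (2,4)@(5, 9): e=[4,14,26] → #
    (3,4)@(7, 9): e=[-24,26,42] → ·
    (1,5)@(3, 11): e=[36,-6,14] → ·
    (2,5)@(5, 11): e=[8,6,30] → #
    (3,5)@(7, 11): e=[-20,18,46] → ·
    (2,6)@(5, 13): e=[12,-2,34] → ·
    (3,10)@(7, 21): e=[0,-22,66] → ·  [on edge]
  covered (5 px):
    · · · · · · · · · · · ·
    · · · · · · · · · · · ·
    · # · · · · · · · · · ·
    · # · · · · · · · · · ·
    · # # · · · · · · · · ·
    · · # · · · · · · · · ·
    · · · · · · · · · · · ·
    · · · · · · · · · · · ·
    · · · · · · · · · · · ·
    · · · · · · · · · · · ·
    · · · · · · · · · · · ·
T2:
  2·area = 48
  edge (15, 6)→(12, 0): d=(-3,-6) top-left  bias=+0
  edge (12, 0)→(20, 0): d=(8,0) top-left  bias=+0
  edge (20, 0)→(15, 6): d=(-5,6) right/bottom  bias=-1
    (6,0)@(13, 1): e=[3,8,37] → #
    (7,0)@(15, 1): e=[15,8,25] → #
    (8,0)@(17, 1): e=[27,8,13] → #
    (9,0)@(19, 1): e=[39,8,1] → #
    (10,0)@(21, 1): e=[51,8,-11] → ·
    (6,1)@(13, 3): e=[-3,24,27] → ·
    (7,1)@(15, 3): e=[9,24,15] → #
    (9,1)@(19, 3): e=[33,24,-9] → ·
    (7,2)@(15, 5): e=[3,40,5] → #
    (8,2)@(17, 5): e=[15,40,-7] → ·
    (7,3)@(15, 7): e=[-3,56,-5] → ·
  covered (7 px):
    · · · · · · # # # # · ·
    · · · · · · · # # · · ·
    · · · · · · · # · · · ·
    · · · · · · · · · · · ·
    · · · · · · · · · · · ·
    · · · · · · · · · · · ·
    · · · · · · · · · · · ·
    · · · · · · · · · · · ·
    · · · · · · · · · · · ·
    · · · · · · · · · · · ·
    · · · · · · · · · · · ·
T3:
  2·area = 52  (B↔C swapped to make it positive)
  edge (12, 10)→(6, 18): d=(-6,8) right/bottom  bias=-1
  edge (6, 18)→(4, 12): d=(-2,-6) top-left  bias=+0
  edge (4, 12)→(12, 10): d=(8,-2) top-left  bias=+0
    (0,1)@(1, 3): e=[130,0,-78] → ·  [on edge]
    (1,4)@(3, 9): e=[78,0,-26] → ·  [on edge]
    (4,5)@(9, 11): e=[18,32,2] → #
    (5,5)@(11, 11): e=[2,44,6] → #
    (6,5)@(13, 11): e=[-14,56,10] → ·
    (2,6)@(5, 13): e=[38,4,10] → #
    (3,6)@(7, 13): e=[22,16,14] → #
    (5,6)@(11, 13): e=[-10,40,22] → ·
    (2,7)@(5, 15): e=[26,0,26] → #  [on edge]
    (4,7)@(9, 15): e=[-6,24,34] → ·
    (2,8)@(5, 17): e=[14,-4,42] → ·
    (3,8)@(7, 17): e=[-2,8,46] → ·
    (3,10)@(7, 21): e=[-26,0,78] → ·  [on edge]
  covered (7 px):
    · · · · · · · · · · · ·
    · · · · · · · · · · · ·
    · · · · · · · · · · · ·
    · · · · · · · · · · · ·
    · · · · · · · · · · · ·
    · · · · # # · · · · · ·
    · · # # # · · · · · · ·
    · · # # · · · · · · · ·
    · · · · · · · · · · · ·
    · · · · · · · · · · · ·
    · · · · · · · · · · · ·

Result: [[1,2],[1,3],[1,4],[2,4],[2,5]]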